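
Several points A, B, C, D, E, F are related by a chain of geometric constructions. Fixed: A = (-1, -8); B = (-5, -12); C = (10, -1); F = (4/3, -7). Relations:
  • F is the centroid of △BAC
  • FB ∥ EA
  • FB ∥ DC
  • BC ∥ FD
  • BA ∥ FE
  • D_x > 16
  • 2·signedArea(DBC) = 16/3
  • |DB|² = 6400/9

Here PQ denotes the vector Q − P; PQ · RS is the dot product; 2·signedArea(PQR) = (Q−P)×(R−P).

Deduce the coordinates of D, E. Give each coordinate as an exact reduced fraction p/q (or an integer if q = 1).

D = (49/3, 4)
E = (16/3, -3)

1. D_x = 49/3  [FB ∥ DC ∩ BC ∥ FD]
2. D_y = 4  [FB ∥ DC ∩ BC ∥ FD]
   → D = (49/3, 4)
3. E_x = 16/3  [FB ∥ EA ∩ BA ∥ FE]
4. E_y = -3  [FB ∥ EA ∩ BA ∥ FE]
   → E = (16/3, -3)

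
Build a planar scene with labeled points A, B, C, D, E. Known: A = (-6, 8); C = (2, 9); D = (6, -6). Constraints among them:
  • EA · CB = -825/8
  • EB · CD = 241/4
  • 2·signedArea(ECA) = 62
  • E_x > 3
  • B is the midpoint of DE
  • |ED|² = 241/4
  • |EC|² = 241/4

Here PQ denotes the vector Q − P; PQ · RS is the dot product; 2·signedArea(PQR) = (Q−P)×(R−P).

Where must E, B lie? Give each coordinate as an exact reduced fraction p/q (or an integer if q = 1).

B = (5, -9/4)
E = (4, 3/2)

1. E_x = 4  [line 1·x + -8·y + 8 = 0 ∩ |EC|² = 241/4]
2. E_y = 3/2  [line 1·x + -8·y + 8 = 0 ∩ |EC|² = 241/4]
   → E = (4, 3/2)
3. B_x = 5  [EA · CB = -825/8 ∩ B is the midpoint of DE]
4. B_y = -9/4  [EA · CB = -825/8 ∩ B is the midpoint of DE]
   → B = (5, -9/4)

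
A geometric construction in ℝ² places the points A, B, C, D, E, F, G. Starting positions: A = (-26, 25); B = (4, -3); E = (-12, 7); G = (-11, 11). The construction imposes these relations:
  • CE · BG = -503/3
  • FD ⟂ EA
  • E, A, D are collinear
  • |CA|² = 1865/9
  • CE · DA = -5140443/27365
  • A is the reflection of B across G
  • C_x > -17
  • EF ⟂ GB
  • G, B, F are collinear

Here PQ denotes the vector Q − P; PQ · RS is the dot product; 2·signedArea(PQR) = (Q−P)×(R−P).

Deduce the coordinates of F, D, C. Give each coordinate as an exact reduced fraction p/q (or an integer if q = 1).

C = (-49/3, 43/3)
D = (-337963/27365, 203876/27365)
F = (-4016/421, 4057/421)

1. F_x = -4016/421  [G, B, F are collinear ∩ EF ⟂ GB]
2. F_y = 4057/421  [G, B, F are collinear ∩ EF ⟂ GB]
   → F = (-4016/421, 4057/421)
3. D_x = -337963/27365  [E, A, D are collinear ∩ FD ⟂ EA]
4. D_y = 203876/27365  [E, A, D are collinear ∩ FD ⟂ EA]
   → D = (-337963/27365, 203876/27365)
5. C_x = -49/3  [CE · DA = -5140443/27365 ∩ CE · BG = -503/3]
6. C_y = 43/3  [CE · DA = -5140443/27365 ∩ CE · BG = -503/3]
   → C = (-49/3, 43/3)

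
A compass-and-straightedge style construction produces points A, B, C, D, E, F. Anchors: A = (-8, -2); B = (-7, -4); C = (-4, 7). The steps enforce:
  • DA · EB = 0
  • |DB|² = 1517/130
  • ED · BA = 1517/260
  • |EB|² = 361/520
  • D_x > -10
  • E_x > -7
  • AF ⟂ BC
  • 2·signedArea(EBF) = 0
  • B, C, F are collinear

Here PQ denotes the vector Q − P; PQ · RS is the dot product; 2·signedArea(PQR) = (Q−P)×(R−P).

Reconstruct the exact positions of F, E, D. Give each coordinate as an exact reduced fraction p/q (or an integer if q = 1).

D = (-1227/130, -209/130)
E = (-1763/260, -831/260)
F = (-853/130, -311/130)

1. F_x = -853/130  [B, C, F are collinear ∩ AF ⟂ BC]
2. F_y = -311/130  [B, C, F are collinear ∩ AF ⟂ BC]
   → F = (-853/130, -311/130)
3. E_x = -1763/260  [line -209/130·x + 57/130·y + -19/2 = 0 ∩ |EB|² = 361/520]
4. E_y = -831/260  [line -209/130·x + 57/130·y + -19/2 = 0 ∩ |EB|² = 361/520]
   → E = (-1763/260, -831/260)
5. D_x = -1227/130  [DA · EB = 0 ∩ ED · BA = 1517/260]
6. D_y = -209/130  [DA · EB = 0 ∩ ED · BA = 1517/260]
   → D = (-1227/130, -209/130)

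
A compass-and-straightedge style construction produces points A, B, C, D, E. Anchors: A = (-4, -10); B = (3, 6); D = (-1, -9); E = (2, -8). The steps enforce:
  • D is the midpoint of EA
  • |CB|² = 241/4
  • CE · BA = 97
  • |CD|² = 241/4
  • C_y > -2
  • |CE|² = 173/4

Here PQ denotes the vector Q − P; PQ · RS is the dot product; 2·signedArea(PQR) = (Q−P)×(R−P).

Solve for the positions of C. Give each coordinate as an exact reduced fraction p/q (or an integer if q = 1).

1. C_x = 1  [line 7·x + 16·y + 17 = 0 ∩ |CE|² = 173/4]
2. C_y = -3/2  [line 7·x + 16·y + 17 = 0 ∩ |CE|² = 173/4]
   → C = (1, -3/2)

C = (1, -3/2)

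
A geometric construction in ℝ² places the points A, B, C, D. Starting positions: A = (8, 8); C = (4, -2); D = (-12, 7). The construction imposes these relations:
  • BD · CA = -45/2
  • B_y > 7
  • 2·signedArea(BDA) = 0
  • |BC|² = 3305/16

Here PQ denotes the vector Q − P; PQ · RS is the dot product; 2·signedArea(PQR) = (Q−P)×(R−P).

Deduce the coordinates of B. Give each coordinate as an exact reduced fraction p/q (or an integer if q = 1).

1. B_x = -7  [2·signedArea(BDA) = 0 ∩ BD · CA = -45/2]
2. B_y = 29/4  [2·signedArea(BDA) = 0 ∩ BD · CA = -45/2]
   → B = (-7, 29/4)

B = (-7, 29/4)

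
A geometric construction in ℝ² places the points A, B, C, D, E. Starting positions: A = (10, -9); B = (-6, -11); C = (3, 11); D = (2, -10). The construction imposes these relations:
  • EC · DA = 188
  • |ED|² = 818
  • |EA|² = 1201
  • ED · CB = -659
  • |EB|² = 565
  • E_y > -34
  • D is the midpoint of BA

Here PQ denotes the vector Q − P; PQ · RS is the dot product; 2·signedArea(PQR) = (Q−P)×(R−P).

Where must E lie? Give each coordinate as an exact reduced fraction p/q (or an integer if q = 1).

E = (-15, -33)

1. E_x = -15  [ED · CB = -659 ∩ EC · DA = 188]
2. E_y = -33  [ED · CB = -659 ∩ EC · DA = 188]
   → E = (-15, -33)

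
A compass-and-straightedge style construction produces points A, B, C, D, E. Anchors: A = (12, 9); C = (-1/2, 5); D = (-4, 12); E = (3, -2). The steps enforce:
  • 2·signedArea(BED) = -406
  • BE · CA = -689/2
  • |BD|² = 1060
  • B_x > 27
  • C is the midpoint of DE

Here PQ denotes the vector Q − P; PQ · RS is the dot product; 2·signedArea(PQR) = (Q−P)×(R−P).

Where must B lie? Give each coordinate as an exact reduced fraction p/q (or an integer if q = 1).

1. B_x = 28  [2·signedArea(BED) = -406 ∩ BE · CA = -689/2]
2. B_y = 6  [2·signedArea(BED) = -406 ∩ BE · CA = -689/2]
   → B = (28, 6)

B = (28, 6)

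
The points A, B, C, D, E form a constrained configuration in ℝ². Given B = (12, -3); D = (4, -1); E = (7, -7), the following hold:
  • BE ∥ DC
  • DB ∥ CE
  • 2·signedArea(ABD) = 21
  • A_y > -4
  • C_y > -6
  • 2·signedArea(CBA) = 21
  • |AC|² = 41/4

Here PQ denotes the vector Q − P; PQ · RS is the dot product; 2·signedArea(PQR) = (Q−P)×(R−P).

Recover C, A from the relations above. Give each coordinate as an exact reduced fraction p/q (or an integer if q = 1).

1. C_x = -1  [DB ∥ CE ∩ BE ∥ DC]
2. C_y = -5  [DB ∥ CE ∩ BE ∥ DC]
   → C = (-1, -5)
3. A_x = 3/2  [2·signedArea(ABD) = 21 ∩ 2·signedArea(CBA) = 21]
4. A_y = -3  [2·signedArea(ABD) = 21 ∩ 2·signedArea(CBA) = 21]
   → A = (3/2, -3)

A = (3/2, -3)
C = (-1, -5)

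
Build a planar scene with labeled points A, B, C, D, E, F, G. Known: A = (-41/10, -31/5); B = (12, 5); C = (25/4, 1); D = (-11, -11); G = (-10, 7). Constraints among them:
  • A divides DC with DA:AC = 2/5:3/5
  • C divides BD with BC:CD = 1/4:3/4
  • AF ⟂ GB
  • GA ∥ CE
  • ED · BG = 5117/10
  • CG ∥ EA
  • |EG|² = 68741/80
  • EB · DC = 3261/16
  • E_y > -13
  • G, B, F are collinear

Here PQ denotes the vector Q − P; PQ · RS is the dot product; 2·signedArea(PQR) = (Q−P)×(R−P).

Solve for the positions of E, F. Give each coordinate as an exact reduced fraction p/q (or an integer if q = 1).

E = (243/20, -61/5)
F = (-3609/1220, 7759/1220)

1. E_x = 243/20  [CG ∥ EA ∩ GA ∥ CE]
2. E_y = -61/5  [CG ∥ EA ∩ GA ∥ CE]
   → E = (243/20, -61/5)
3. F_x = -3609/1220  [G, B, F are collinear ∩ AF ⟂ GB]
4. F_y = 7759/1220  [G, B, F are collinear ∩ AF ⟂ GB]
   → F = (-3609/1220, 7759/1220)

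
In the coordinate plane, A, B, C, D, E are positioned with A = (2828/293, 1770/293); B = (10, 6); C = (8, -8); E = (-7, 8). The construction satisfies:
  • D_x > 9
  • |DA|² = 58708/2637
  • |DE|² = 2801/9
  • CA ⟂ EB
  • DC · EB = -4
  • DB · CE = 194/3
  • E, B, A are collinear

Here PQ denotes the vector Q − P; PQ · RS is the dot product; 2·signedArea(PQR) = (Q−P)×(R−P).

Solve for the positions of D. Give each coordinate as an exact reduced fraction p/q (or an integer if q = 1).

1. D_x = 28/3  [DC · EB = -4 ∩ DB · CE = 194/3]
2. D_y = 4/3  [DC · EB = -4 ∩ DB · CE = 194/3]
   → D = (28/3, 4/3)

D = (28/3, 4/3)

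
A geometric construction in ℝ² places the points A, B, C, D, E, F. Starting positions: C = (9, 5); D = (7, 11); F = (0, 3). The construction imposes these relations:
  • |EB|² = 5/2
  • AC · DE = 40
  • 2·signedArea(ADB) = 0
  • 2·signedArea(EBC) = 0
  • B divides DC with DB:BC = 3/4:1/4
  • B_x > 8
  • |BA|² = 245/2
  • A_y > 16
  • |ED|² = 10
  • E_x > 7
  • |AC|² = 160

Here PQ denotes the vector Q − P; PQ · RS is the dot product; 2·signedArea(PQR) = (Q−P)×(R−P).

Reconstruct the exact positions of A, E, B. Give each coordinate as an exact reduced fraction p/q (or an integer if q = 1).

1. B_x = 17/2  [B divides DC with DB:BC = 3/4:1/4]
2. B_y = 13/2  [B divides DC with DB:BC = 3/4:1/4]
   → B = (17/2, 13/2)
3. A_x = 5  [line 9/2·x + 3/2·y + -48 = 0 ∩ |AC|² = 160]
4. A_y = 17  [line 9/2·x + 3/2·y + -48 = 0 ∩ |AC|² = 160]
   → A = (5, 17)
5. E_x = 8  [2·signedArea(EBC) = 0 ∩ AC · DE = 40]
6. E_y = 8  [2·signedArea(EBC) = 0 ∩ AC · DE = 40]
   → E = (8, 8)

A = (5, 17)
B = (17/2, 13/2)
E = (8, 8)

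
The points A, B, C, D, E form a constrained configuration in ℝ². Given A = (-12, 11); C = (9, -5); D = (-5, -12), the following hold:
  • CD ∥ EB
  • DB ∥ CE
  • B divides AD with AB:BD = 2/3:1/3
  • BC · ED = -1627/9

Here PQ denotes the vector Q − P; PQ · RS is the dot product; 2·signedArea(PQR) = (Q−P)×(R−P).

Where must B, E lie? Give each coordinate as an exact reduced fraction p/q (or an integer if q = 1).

B = (-22/3, -13/3)
E = (20/3, 8/3)

1. B_x = -22/3  [B divides AD with AB:BD = 2/3:1/3]
2. B_y = -13/3  [B divides AD with AB:BD = 2/3:1/3]
   → B = (-22/3, -13/3)
3. E_x = 20/3  [CD ∥ EB ∩ DB ∥ CE]
4. E_y = 8/3  [CD ∥ EB ∩ DB ∥ CE]
   → E = (20/3, 8/3)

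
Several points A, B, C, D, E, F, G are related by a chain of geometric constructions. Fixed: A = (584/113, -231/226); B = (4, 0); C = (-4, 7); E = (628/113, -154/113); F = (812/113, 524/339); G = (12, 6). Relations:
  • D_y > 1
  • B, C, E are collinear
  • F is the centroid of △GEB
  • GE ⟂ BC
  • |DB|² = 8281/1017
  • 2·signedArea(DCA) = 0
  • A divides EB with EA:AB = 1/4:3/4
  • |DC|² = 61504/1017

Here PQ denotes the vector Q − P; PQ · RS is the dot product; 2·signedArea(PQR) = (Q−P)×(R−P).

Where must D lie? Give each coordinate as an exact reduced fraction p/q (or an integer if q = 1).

1. D_x = 628/339  [line 1813/226·x + 1036/113·y + -3626/113 = 0 ∩ |DB|² = 8281/1017]
2. D_y = 637/339  [line 1813/226·x + 1036/113·y + -3626/113 = 0 ∩ |DB|² = 8281/1017]
   → D = (628/339, 637/339)

D = (628/339, 637/339)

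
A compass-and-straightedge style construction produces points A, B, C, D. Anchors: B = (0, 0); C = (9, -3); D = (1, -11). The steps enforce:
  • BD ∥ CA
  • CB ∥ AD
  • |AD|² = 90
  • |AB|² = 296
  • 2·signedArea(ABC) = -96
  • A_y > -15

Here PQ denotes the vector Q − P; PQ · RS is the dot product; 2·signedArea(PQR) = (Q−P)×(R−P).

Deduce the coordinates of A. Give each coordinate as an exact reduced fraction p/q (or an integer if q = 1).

1. A_x = 10  [CB ∥ AD ∩ BD ∥ CA]
2. A_y = -14  [CB ∥ AD ∩ BD ∥ CA]
   → A = (10, -14)

A = (10, -14)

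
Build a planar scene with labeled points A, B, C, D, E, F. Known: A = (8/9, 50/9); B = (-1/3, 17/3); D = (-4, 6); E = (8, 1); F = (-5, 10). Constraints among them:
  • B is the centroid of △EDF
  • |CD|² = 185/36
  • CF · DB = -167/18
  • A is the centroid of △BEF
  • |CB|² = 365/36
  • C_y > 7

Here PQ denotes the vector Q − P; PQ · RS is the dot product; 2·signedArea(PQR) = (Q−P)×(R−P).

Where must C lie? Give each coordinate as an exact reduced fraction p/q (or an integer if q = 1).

1. C_x = -8/3  [line -11/3·x + 1/3·y + -223/18 = 0 ∩ |CB|² = 365/36]
2. C_y = 47/6  [line -11/3·x + 1/3·y + -223/18 = 0 ∩ |CB|² = 365/36]
   → C = (-8/3, 47/6)

C = (-8/3, 47/6)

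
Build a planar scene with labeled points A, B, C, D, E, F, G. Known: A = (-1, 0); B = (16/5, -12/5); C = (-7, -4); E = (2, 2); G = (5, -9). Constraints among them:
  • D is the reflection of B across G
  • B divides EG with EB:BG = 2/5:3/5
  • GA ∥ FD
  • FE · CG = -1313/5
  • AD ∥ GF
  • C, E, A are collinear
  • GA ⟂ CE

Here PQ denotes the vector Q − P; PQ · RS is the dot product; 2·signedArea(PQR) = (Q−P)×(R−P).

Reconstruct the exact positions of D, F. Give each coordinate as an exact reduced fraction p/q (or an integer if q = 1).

D = (34/5, -78/5)
F = (64/5, -123/5)

1. D_x = 34/5  [D is the reflection of B across G]
2. D_y = -78/5  [D is the reflection of B across G]
   → D = (34/5, -78/5)
3. F_x = 64/5  [GA ∥ FD ∩ AD ∥ GF]
4. F_y = -123/5  [GA ∥ FD ∩ AD ∥ GF]
   → F = (64/5, -123/5)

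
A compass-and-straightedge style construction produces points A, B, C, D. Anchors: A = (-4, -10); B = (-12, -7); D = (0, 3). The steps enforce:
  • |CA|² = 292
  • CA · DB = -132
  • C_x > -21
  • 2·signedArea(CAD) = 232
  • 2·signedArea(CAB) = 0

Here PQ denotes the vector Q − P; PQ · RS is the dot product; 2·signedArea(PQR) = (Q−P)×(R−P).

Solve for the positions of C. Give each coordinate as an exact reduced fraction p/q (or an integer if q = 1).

1. C_x = -20  [2·signedArea(CAB) = 0 ∩ CA · DB = -132]
2. C_y = -4  [2·signedArea(CAB) = 0 ∩ CA · DB = -132]
   → C = (-20, -4)

C = (-20, -4)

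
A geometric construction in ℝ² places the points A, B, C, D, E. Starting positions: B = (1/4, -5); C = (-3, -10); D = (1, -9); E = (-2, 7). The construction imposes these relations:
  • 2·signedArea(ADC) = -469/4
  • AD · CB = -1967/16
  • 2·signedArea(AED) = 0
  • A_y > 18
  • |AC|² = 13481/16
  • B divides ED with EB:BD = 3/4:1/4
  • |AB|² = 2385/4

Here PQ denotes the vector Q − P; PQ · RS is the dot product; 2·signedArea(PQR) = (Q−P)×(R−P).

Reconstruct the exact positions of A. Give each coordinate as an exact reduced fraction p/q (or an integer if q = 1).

A = (-17/4, 19)

1. A_x = -17/4  [2·signedArea(AED) = 0 ∩ 2·signedArea(ADC) = -469/4]
2. A_y = 19  [2·signedArea(AED) = 0 ∩ 2·signedArea(ADC) = -469/4]
   → A = (-17/4, 19)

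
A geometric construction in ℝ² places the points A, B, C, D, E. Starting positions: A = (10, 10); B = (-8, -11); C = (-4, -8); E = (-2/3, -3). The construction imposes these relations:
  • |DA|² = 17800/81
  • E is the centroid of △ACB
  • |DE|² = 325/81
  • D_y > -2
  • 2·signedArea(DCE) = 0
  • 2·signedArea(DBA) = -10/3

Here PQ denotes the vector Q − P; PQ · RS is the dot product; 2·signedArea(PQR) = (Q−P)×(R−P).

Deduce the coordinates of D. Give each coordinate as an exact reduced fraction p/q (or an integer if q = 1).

D = (4/9, -4/3)

1. D_x = 4/9  [2·signedArea(DCE) = 0 ∩ 2·signedArea(DBA) = -10/3]
2. D_y = -4/3  [2·signedArea(DCE) = 0 ∩ 2·signedArea(DBA) = -10/3]
   → D = (4/9, -4/3)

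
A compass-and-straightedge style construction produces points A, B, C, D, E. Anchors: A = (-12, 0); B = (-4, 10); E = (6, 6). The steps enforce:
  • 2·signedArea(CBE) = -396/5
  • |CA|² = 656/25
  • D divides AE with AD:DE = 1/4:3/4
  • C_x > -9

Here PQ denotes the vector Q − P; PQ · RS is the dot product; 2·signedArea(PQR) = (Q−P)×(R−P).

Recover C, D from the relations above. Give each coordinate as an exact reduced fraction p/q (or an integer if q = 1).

C = (-44/5, 4)
D = (-15/2, 3/2)

1. C_x = -44/5  [line 4·x + 10·y + -24/5 = 0 ∩ |CA|² = 656/25]
2. C_y = 4  [line 4·x + 10·y + -24/5 = 0 ∩ |CA|² = 656/25]
   → C = (-44/5, 4)
3. D_x = -15/2  [D divides AE with AD:DE = 1/4:3/4]
4. D_y = 3/2  [D divides AE with AD:DE = 1/4:3/4]
   → D = (-15/2, 3/2)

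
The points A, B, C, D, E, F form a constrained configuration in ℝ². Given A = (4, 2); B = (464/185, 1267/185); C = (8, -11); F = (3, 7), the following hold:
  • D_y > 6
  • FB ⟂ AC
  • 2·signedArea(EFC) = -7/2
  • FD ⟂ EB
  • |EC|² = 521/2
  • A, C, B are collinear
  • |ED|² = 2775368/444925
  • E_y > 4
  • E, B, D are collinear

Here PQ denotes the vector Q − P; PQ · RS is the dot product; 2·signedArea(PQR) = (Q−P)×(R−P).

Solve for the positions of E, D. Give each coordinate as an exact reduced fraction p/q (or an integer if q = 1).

D = (2249823/889850, 6051689/889850)
E = (7/2, 9/2)

1. E_x = 7/2  [line 18·x + 5·y + -171/2 = 0 ∩ |EC|² = 521/2]
2. E_y = 9/2  [line 18·x + 5·y + -171/2 = 0 ∩ |EC|² = 521/2]
   → E = (7/2, 9/2)
3. D_x = 2249823/889850  [E, B, D are collinear ∩ FD ⟂ EB]
4. D_y = 6051689/889850  [E, B, D are collinear ∩ FD ⟂ EB]
   → D = (2249823/889850, 6051689/889850)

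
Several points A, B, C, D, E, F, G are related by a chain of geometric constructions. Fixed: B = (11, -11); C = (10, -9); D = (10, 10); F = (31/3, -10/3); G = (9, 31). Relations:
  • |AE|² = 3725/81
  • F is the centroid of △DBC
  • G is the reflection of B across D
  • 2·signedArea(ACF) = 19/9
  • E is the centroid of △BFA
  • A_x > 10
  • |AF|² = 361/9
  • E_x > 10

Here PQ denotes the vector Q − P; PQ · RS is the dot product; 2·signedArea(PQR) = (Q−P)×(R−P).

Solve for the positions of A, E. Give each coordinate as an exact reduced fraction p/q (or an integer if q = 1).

A = (31/3, 3)
E = (95/9, -34/9)

1. A_x = 31/3  [line -17/3·x + 1/3·y + 518/9 = 0 ∩ |AF|² = 361/9]
2. A_y = 3  [line -17/3·x + 1/3·y + 518/9 = 0 ∩ |AF|² = 361/9]
   → A = (31/3, 3)
3. E_x = 95/9  [E is the centroid of △BFA]
4. E_y = -34/9  [E is the centroid of △BFA]
   → E = (95/9, -34/9)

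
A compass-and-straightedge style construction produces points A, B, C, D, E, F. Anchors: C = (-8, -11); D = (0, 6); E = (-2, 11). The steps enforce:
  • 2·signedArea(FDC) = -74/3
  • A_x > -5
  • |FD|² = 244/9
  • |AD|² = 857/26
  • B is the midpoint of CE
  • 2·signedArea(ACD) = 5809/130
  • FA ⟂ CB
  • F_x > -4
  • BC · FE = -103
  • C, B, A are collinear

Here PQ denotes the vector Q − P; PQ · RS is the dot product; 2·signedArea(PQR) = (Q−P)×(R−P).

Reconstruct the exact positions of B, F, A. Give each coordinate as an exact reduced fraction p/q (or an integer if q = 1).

1. B_x = -5  [B is the midpoint of CE]
2. B_y = 0  [B is the midpoint of CE]
   → B = (-5, 0)
3. F_x = -10/3  [2·signedArea(FDC) = -74/3 ∩ BC · FE = -103]
4. F_y = 2  [2·signedArea(FDC) = -74/3 ∩ BC · FE = -103]
   → F = (-10/3, 2)
5. A_x = -569/130  [C, B, A are collinear ∩ FA ⟂ CB]
6. A_y = 297/130  [C, B, A are collinear ∩ FA ⟂ CB]
   → A = (-569/130, 297/130)

A = (-569/130, 297/130)
B = (-5, 0)
F = (-10/3, 2)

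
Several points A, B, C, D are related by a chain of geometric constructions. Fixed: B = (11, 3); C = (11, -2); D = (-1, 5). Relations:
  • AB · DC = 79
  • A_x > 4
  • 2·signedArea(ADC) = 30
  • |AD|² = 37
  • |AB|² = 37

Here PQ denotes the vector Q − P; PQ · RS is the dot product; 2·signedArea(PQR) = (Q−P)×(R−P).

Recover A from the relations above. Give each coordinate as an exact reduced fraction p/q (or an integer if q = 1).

A = (5, 4)

1. A_x = 5  [2·signedArea(ADC) = 30 ∩ AB · DC = 79]
2. A_y = 4  [2·signedArea(ADC) = 30 ∩ AB · DC = 79]
   → A = (5, 4)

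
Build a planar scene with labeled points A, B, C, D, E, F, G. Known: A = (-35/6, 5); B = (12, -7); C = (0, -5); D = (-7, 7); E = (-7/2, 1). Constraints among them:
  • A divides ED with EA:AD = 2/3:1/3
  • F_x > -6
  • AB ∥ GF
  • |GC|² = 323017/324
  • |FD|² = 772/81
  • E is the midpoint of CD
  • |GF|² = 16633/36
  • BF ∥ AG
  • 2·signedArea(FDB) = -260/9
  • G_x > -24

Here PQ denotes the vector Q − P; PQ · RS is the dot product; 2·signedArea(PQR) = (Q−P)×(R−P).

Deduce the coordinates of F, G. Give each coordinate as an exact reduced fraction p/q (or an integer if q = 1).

1. F_x = -49/9  [line 14·x + 19·y + -55/9 = 0 ∩ |FD|² = 772/81]
2. F_y = 13/3  [line 14·x + 19·y + -55/9 = 0 ∩ |FD|² = 772/81]
   → F = (-49/9, 13/3)
3. G_x = -419/18  [AB ∥ GF ∩ BF ∥ AG]
4. G_y = 49/3  [AB ∥ GF ∩ BF ∥ AG]
   → G = (-419/18, 49/3)

F = (-49/9, 13/3)
G = (-419/18, 49/3)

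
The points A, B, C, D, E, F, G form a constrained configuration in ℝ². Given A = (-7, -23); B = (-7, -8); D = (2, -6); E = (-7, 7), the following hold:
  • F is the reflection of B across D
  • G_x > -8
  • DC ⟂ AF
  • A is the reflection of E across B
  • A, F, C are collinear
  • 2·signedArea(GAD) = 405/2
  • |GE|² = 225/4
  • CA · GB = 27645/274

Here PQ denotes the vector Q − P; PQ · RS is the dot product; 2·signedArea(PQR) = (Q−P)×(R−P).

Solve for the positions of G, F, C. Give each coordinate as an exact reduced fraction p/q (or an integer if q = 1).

C = (787/137, -1308/137)
F = (11, -4)
G = (-7, -1/2)

1. F_x = 11  [F is the reflection of B across D]
2. F_y = -4  [F is the reflection of B across D]
   → F = (11, -4)
3. C_x = 787/137  [A, F, C are collinear ∩ DC ⟂ AF]
4. C_y = -1308/137  [A, F, C are collinear ∩ DC ⟂ AF]
   → C = (787/137, -1308/137)
5. G_x = -7  [2·signedArea(GAD) = 405/2 ∩ CA · GB = 27645/274]
6. G_y = -1/2  [2·signedArea(GAD) = 405/2 ∩ CA · GB = 27645/274]
   → G = (-7, -1/2)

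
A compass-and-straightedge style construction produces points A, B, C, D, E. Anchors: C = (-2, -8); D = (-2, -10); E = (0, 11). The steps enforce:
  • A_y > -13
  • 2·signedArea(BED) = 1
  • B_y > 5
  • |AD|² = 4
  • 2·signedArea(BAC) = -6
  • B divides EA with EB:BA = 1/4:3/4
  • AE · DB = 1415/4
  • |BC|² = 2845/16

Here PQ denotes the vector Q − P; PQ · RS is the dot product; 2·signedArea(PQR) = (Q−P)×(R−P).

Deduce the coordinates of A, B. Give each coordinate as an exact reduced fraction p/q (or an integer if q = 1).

A = (-2, -12)
B = (-1/2, 21/4)

1. B_x = -1/2  [line 21·x + -2·y + 21 = 0 ∩ |BC|² = 2845/16]
2. B_y = 21/4  [line 21·x + -2·y + 21 = 0 ∩ |BC|² = 2845/16]
   → B = (-1/2, 21/4)
3. A_x = -2  [AE · DB = 1415/4 ∩ B divides EA with EB:BA = 1/4:3/4]
4. A_y = -12  [AE · DB = 1415/4 ∩ B divides EA with EB:BA = 1/4:3/4]
   → A = (-2, -12)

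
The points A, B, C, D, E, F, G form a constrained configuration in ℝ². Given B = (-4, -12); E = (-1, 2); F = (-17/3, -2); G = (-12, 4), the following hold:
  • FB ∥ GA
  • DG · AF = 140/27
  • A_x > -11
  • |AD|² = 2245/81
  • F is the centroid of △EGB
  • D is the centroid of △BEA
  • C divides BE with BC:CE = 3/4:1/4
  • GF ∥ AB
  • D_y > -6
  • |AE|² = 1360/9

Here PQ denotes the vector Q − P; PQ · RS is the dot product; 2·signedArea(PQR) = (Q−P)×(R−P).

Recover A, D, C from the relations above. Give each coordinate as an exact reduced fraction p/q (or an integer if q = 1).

A = (-31/3, -6)
C = (-7/4, -3/2)
D = (-46/9, -16/3)

1. A_x = -31/3  [GF ∥ AB ∩ FB ∥ GA]
2. A_y = -6  [GF ∥ AB ∩ FB ∥ GA]
   → A = (-31/3, -6)
3. D_x = -46/9  [D is the centroid of △BEA]
4. D_y = -16/3  [D is the centroid of △BEA]
   → D = (-46/9, -16/3)
5. C_x = -7/4  [C divides BE with BC:CE = 3/4:1/4]
6. C_y = -3/2  [C divides BE with BC:CE = 3/4:1/4]
   → C = (-7/4, -3/2)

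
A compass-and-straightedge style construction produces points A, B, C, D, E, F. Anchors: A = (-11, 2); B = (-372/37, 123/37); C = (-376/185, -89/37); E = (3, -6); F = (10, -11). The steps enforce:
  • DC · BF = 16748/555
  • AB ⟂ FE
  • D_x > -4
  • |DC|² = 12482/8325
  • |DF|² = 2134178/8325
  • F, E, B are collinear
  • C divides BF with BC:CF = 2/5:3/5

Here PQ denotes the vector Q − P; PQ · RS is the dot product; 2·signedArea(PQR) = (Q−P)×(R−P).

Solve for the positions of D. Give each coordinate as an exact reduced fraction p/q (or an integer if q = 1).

D = (-1681/555, -188/111)

1. D_x = -1681/555  [line -742/37·x + 530/37·y + -20246/555 = 0 ∩ |DC|² = 12482/8325]
2. D_y = -188/111  [line -742/37·x + 530/37·y + -20246/555 = 0 ∩ |DC|² = 12482/8325]
   → D = (-1681/555, -188/111)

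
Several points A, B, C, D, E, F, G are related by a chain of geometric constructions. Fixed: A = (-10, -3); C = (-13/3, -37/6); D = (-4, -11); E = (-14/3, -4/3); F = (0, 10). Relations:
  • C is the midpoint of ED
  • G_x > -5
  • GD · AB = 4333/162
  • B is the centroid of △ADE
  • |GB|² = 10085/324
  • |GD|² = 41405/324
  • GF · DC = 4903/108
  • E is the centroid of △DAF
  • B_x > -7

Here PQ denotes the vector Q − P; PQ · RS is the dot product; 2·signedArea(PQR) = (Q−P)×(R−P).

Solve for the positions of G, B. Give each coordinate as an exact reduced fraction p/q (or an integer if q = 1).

B = (-56/9, -46/9)
G = (-43/9, 5/18)

1. G_x = -43/9  [line 1/3·x + -29/6·y + 317/108 = 0 ∩ |GD|² = 41405/324]
2. G_y = 5/18  [line 1/3·x + -29/6·y + 317/108 = 0 ∩ |GD|² = 41405/324]
   → G = (-43/9, 5/18)
3. B_x = -56/9  [B is the centroid of △ADE]
4. B_y = -46/9  [B is the centroid of △ADE]
   → B = (-56/9, -46/9)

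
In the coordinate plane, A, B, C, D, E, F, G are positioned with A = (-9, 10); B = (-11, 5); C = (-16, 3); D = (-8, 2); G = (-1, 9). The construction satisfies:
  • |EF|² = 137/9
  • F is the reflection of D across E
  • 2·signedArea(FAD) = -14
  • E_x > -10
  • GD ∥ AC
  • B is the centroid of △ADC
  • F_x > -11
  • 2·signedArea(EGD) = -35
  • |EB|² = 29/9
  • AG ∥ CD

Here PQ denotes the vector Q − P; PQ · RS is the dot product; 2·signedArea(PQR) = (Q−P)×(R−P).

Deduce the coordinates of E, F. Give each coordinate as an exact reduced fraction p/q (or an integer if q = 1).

1. E_x = -28/3  [line 7·x + -7·y + 105 = 0 ∩ |EB|² = 29/9]
2. E_y = 17/3  [line 7·x + -7·y + 105 = 0 ∩ |EB|² = 29/9]
   → E = (-28/3, 17/3)
3. F_x = -32/3  [F is the reflection of D across E]
4. F_y = 28/3  [F is the reflection of D across E]
   → F = (-32/3, 28/3)

E = (-28/3, 17/3)
F = (-32/3, 28/3)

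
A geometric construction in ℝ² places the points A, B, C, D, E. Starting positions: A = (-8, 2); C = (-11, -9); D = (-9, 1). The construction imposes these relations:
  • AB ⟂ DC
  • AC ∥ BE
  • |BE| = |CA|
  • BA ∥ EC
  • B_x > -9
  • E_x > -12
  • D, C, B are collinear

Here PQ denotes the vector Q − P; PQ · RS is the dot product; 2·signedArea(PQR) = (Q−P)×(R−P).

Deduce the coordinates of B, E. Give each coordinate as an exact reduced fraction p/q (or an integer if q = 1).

1. B_x = -114/13  [D, C, B are collinear ∩ AB ⟂ DC]
2. B_y = 28/13  [D, C, B are collinear ∩ AB ⟂ DC]
   → B = (-114/13, 28/13)
3. E_x = -153/13  [BA ∥ EC ∩ AC ∥ BE]
4. E_y = -115/13  [BA ∥ EC ∩ AC ∥ BE]
   → E = (-153/13, -115/13)

B = (-114/13, 28/13)
E = (-153/13, -115/13)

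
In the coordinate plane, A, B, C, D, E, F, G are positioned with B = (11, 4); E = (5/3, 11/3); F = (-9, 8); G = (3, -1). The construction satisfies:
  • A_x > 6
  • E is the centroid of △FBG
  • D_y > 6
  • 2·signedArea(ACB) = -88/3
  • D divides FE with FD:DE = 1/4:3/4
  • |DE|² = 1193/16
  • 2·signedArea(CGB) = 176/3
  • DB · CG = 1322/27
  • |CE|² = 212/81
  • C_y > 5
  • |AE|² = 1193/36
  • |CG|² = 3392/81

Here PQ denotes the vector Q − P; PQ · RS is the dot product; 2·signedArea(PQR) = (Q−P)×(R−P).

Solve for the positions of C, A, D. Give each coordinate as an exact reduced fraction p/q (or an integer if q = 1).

1. C_x = 11/9  [line -5·x + 8·y + -107/3 = 0 ∩ |CG|² = 3392/81]
2. C_y = 47/9  [line -5·x + 8·y + -107/3 = 0 ∩ |CG|² = 3392/81]
   → C = (11/9, 47/9)
3. A_x = 7  [line 11/9·x + 88/9·y + -209/9 = 0 ∩ |AE|² = 1193/36]
4. A_y = 3/2  [line 11/9·x + 88/9·y + -209/9 = 0 ∩ |AE|² = 1193/36]
   → A = (7, 3/2)
5. D_x = -19/3  [D divides FE with FD:DE = 1/4:3/4]
6. D_y = 83/12  [D divides FE with FD:DE = 1/4:3/4]
   → D = (-19/3, 83/12)

A = (7, 3/2)
C = (11/9, 47/9)
D = (-19/3, 83/12)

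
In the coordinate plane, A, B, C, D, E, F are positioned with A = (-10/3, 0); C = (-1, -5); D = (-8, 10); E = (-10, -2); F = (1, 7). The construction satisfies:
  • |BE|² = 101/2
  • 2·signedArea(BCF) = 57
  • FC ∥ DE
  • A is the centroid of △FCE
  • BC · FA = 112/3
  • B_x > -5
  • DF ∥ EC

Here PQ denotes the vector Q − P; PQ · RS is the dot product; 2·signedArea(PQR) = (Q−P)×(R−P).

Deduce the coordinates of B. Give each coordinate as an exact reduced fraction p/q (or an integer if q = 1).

B = (-9/2, 5/2)

1. B_x = -9/2  [2·signedArea(BCF) = 57 ∩ BC · FA = 112/3]
2. B_y = 5/2  [2·signedArea(BCF) = 57 ∩ BC · FA = 112/3]
   → B = (-9/2, 5/2)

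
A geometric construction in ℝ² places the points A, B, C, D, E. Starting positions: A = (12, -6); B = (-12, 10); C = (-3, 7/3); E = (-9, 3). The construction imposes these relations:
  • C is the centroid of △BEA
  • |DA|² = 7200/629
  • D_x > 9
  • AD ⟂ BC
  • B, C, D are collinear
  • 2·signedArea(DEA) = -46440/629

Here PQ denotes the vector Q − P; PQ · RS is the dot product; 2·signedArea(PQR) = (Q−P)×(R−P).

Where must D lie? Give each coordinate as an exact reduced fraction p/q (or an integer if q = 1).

1. D_x = 6168/629  [B, C, D are collinear ∩ AD ⟂ BC]
2. D_y = -5394/629  [B, C, D are collinear ∩ AD ⟂ BC]
   → D = (6168/629, -5394/629)

D = (6168/629, -5394/629)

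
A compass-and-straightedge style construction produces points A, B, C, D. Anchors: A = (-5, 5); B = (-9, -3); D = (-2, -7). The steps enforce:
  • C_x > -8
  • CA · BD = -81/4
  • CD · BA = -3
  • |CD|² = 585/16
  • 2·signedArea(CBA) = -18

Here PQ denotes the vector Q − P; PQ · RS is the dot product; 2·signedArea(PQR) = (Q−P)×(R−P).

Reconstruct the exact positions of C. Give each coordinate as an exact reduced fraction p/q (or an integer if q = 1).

C = (-29/4, -4)

1. C_x = -29/4  [CA · BD = -81/4 ∩ 2·signedArea(CBA) = -18]
2. C_y = -4  [CA · BD = -81/4 ∩ 2·signedArea(CBA) = -18]
   → C = (-29/4, -4)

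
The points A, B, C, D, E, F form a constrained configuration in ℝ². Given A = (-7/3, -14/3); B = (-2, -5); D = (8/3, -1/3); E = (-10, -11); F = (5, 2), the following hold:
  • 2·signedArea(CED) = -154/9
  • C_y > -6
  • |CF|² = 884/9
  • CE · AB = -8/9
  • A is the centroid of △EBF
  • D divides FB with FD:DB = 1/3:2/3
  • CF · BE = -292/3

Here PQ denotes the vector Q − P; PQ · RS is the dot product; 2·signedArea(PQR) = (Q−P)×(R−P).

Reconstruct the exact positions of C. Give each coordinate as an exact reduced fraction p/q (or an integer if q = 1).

1. C_x = -5/3  [2·signedArea(CED) = -154/9 ∩ CE · AB = -8/9]
2. C_y = -16/3  [2·signedArea(CED) = -154/9 ∩ CE · AB = -8/9]
   → C = (-5/3, -16/3)

C = (-5/3, -16/3)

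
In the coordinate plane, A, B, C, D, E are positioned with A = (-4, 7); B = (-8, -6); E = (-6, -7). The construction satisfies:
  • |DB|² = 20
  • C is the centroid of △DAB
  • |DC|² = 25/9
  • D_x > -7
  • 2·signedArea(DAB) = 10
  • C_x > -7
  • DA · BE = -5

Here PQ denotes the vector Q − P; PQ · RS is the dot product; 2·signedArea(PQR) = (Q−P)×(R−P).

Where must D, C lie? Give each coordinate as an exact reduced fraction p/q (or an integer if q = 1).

C = (-6, -1/3)
D = (-6, -2)

1. D_x = -6  [2·signedArea(DAB) = 10 ∩ DA · BE = -5]
2. D_y = -2  [2·signedArea(DAB) = 10 ∩ DA · BE = -5]
   → D = (-6, -2)
3. C_x = -6  [C is the centroid of △DAB]
4. C_y = -1/3  [C is the centroid of △DAB]
   → C = (-6, -1/3)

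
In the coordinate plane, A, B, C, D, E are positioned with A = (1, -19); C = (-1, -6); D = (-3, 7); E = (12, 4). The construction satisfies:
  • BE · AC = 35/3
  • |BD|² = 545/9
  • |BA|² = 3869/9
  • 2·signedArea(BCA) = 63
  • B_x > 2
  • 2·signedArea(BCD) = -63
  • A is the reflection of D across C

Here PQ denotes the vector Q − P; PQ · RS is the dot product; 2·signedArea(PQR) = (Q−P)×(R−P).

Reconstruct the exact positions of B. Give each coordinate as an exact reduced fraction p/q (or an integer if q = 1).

1. B_x = 8/3  [BE · AC = 35/3 ∩ 2·signedArea(BCD) = -63]
2. B_y = 5/3  [BE · AC = 35/3 ∩ 2·signedArea(BCD) = -63]
   → B = (8/3, 5/3)

B = (8/3, 5/3)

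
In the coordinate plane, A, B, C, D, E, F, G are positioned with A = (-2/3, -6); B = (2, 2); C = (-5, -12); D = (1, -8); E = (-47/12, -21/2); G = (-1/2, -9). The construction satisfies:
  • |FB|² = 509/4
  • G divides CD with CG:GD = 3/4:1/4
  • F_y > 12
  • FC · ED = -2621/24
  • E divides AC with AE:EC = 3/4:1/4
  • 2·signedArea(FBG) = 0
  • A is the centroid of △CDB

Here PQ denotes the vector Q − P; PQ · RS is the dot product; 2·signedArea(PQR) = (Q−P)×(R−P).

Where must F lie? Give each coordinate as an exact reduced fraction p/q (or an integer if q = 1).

F = (9/2, 13)

1. F_x = 9/2  [2·signedArea(FBG) = 0 ∩ FC · ED = -2621/24]
2. F_y = 13  [2·signedArea(FBG) = 0 ∩ FC · ED = -2621/24]
   → F = (9/2, 13)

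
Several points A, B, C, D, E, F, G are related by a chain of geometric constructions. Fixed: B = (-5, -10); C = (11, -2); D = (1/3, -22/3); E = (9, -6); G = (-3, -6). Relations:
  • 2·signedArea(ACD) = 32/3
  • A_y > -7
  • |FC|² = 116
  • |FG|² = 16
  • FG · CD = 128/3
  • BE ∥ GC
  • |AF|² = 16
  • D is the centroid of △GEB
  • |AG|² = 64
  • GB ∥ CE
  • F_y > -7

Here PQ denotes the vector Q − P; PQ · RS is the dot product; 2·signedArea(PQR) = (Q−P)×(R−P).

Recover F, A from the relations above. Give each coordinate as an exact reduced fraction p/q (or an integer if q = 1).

A = (5, -6)
F = (1, -6)

1. F_x = 1  [line 32/3·x + 16/3·y + 64/3 = 0 ∩ |FC|² = 116]
2. F_y = -6  [line 32/3·x + 16/3·y + 64/3 = 0 ∩ |FC|² = 116]
   → F = (1, -6)
3. A_x = 5  [line 16/3·x + -32/3·y + -272/3 = 0 ∩ |AF|² = 16]
4. A_y = -6  [line 16/3·x + -32/3·y + -272/3 = 0 ∩ |AF|² = 16]
   → A = (5, -6)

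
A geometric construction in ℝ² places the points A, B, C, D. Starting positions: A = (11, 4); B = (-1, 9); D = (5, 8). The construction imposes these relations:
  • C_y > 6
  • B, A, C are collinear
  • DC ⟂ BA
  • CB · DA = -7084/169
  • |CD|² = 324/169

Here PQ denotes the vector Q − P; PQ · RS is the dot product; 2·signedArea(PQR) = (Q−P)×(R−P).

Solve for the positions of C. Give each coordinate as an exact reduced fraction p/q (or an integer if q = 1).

1. C_x = 755/169  [B, A, C are collinear ∩ DC ⟂ BA]
2. C_y = 1136/169  [B, A, C are collinear ∩ DC ⟂ BA]
   → C = (755/169, 1136/169)

C = (755/169, 1136/169)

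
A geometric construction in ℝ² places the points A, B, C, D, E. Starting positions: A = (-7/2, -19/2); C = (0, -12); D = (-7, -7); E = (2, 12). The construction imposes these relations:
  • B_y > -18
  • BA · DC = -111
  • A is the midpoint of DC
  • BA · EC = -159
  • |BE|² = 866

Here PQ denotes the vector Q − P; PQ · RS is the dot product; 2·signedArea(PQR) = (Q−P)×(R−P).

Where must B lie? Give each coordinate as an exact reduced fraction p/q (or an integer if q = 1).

1. B_x = 7  [BA · DC = -111 ∩ BA · EC = -159]
2. B_y = -17  [BA · DC = -111 ∩ BA · EC = -159]
   → B = (7, -17)

B = (7, -17)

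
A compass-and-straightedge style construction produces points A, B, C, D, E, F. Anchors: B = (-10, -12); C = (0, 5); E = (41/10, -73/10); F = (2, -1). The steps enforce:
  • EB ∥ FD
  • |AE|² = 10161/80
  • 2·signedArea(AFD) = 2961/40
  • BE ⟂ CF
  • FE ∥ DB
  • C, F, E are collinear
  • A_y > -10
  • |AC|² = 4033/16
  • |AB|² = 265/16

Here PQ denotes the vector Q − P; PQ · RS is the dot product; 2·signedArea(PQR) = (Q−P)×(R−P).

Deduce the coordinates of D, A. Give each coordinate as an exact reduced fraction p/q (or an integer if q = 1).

A = (-7, -37/4)
D = (-121/10, -57/10)

1. D_x = -121/10  [FE ∥ DB ∩ EB ∥ FD]
2. D_y = -57/10  [FE ∥ DB ∩ EB ∥ FD]
   → D = (-121/10, -57/10)
3. A_x = -7  [line 47/10·x + -141/10·y + -3901/40 = 0 ∩ |AB|² = 265/16]
4. A_y = -37/4  [line 47/10·x + -141/10·y + -3901/40 = 0 ∩ |AB|² = 265/16]
   → A = (-7, -37/4)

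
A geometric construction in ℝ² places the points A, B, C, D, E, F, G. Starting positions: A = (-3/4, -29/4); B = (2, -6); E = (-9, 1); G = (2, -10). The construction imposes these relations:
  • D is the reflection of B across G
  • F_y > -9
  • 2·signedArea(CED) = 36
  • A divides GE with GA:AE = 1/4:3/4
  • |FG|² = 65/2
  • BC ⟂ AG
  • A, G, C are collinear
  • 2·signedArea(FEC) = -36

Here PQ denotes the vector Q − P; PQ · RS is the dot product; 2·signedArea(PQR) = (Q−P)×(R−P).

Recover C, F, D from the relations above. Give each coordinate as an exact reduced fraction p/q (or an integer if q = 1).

1. C_x = 0  [A, G, C are collinear ∩ BC ⟂ AG]
2. C_y = -8  [A, G, C are collinear ∩ BC ⟂ AG]
   → C = (0, -8)
3. F_x = -7/2  [line 9·x + 9·y + 108 = 0 ∩ |FG|² = 65/2]
4. F_y = -17/2  [line 9·x + 9·y + 108 = 0 ∩ |FG|² = 65/2]
   → F = (-7/2, -17/2)
5. D_x = 2  [D is the reflection of B across G]
6. D_y = -14  [D is the reflection of B across G]
   → D = (2, -14)

C = (0, -8)
D = (2, -14)
F = (-7/2, -17/2)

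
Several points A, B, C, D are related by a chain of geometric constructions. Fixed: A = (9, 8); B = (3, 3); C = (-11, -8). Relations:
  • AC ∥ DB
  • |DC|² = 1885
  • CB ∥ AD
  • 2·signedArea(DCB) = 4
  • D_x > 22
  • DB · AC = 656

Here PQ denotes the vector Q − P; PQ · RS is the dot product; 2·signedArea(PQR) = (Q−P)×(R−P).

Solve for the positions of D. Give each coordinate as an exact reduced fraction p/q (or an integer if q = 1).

D = (23, 19)

1. D_x = 23  [AC ∥ DB ∩ CB ∥ AD]
2. D_y = 19  [AC ∥ DB ∩ CB ∥ AD]
   → D = (23, 19)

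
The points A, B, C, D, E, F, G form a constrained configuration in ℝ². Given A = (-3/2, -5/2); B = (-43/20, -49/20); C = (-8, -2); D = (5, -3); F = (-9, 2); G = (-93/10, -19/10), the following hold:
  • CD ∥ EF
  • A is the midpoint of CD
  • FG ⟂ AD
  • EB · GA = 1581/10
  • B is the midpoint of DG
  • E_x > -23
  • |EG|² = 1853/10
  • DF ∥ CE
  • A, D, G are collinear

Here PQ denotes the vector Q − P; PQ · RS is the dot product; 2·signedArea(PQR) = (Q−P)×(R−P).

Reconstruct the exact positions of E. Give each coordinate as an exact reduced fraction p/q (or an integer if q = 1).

E = (-22, 3)

1. E_x = -22  [CD ∥ EF ∩ DF ∥ CE]
2. E_y = 3  [CD ∥ EF ∩ DF ∥ CE]
   → E = (-22, 3)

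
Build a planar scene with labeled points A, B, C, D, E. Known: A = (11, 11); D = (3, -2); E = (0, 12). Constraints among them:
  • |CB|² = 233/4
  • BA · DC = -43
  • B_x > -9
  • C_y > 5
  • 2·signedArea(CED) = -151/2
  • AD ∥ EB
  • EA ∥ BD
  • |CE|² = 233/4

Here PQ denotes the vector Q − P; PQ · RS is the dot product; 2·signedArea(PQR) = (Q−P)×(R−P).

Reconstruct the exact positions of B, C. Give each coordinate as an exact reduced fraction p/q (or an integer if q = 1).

1. B_x = -8  [EA ∥ BD ∩ AD ∥ EB]
2. B_y = -1  [EA ∥ BD ∩ AD ∥ EB]
   → B = (-8, -1)
3. C_x = -4  [2·signedArea(CED) = -151/2 ∩ BA · DC = -43]
4. C_y = 11/2  [2·signedArea(CED) = -151/2 ∩ BA · DC = -43]
   → C = (-4, 11/2)

B = (-8, -1)
C = (-4, 11/2)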